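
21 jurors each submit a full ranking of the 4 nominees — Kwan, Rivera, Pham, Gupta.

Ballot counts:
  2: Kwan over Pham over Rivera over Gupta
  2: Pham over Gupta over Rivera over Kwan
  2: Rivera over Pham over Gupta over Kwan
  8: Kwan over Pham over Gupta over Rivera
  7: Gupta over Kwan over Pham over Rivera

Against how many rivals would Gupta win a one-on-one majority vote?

2

Gupta against each rival (21 jurors):
Gupta vs Kwan: Gupta wins 11–10.
Gupta vs Rivera: Gupta, 17–4.
Gupta vs Pham: Pham wins 14–7.
Gupta beats Kwan, Rivera; loses to Pham — 2 pairwise wins.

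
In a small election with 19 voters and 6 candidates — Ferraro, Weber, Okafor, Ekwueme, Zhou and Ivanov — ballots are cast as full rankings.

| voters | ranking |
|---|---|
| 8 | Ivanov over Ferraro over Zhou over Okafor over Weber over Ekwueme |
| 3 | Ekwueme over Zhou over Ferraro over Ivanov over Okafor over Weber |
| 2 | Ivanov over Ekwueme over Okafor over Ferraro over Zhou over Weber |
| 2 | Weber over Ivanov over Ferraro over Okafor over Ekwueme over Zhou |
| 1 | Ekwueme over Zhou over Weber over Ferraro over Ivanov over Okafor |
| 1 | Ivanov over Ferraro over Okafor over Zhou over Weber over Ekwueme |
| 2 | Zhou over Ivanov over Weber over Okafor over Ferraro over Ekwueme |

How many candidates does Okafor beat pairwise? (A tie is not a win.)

Okafor against each rival (19 voters):
Okafor vs Ferraro: Okafor preferred on 2+2 = 4 ballots; Ferraro wins 15–4.
Okafor vs Weber: 8+3+2+1 = 14 for Okafor, 5 for Weber — Okafor by 14–5.
Okafor vs Ekwueme: Okafor, 13–6.
Okafor vs Zhou: 2+2+1 = 5 for Okafor, 14 for Zhou — Zhou by 14–5.
Okafor vs Ivanov: Okafor preferred on 0 ballots; Ivanov wins 19–0.
Okafor beats Weber, Ekwueme; loses to Ferraro, Zhou, Ivanov — 2 pairwise wins.

2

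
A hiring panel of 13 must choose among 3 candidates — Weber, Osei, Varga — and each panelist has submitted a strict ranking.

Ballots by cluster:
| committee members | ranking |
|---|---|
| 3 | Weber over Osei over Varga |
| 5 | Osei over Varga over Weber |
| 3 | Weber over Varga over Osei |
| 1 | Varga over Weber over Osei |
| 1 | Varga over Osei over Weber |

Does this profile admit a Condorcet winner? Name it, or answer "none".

none

Check each pair by majority over 13 ballots:
Weber vs Osei: Weber, 7–6.
Weber vs Varga: Varga, 7–6.
Osei–Varga: Osei 8–5.
Every candidate loses at least once (Weber loses to Varga; Osei loses to Weber; Varga loses to Osei). The majority relation contains the cycle Weber → Osei → Varga → Weber, so there is no Condorcet winner.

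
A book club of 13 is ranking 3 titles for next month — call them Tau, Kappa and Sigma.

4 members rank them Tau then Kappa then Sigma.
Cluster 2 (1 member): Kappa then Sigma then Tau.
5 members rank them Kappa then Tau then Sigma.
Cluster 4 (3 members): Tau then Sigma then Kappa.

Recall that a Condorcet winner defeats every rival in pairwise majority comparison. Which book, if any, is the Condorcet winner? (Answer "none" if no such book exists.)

Tau

Check each pair by majority over 13 ballots:
Tau vs Kappa: Tau wins 7–6.
Tau vs Sigma: Tau wins 12–1.
Kappa vs Sigma: Kappa, 10–3.
Only Tau has no losses; Tau is the Condorcet winner.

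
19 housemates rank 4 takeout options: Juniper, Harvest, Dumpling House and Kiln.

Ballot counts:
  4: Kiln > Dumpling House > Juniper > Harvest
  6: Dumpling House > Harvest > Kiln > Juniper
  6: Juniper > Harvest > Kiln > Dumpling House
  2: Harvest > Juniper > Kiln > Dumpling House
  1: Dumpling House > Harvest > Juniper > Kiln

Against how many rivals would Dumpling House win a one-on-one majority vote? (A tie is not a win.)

Dumpling House against each rival (19 friends):
Dumpling House vs Juniper: Dumpling House, 11–8.
Dumpling House–Harvest: Dumpling House 11–8.
Dumpling House vs Kiln: 7 to 12, Kiln.
Dumpling House beats Juniper, Harvest; loses to Kiln — 2 pairwise wins.

2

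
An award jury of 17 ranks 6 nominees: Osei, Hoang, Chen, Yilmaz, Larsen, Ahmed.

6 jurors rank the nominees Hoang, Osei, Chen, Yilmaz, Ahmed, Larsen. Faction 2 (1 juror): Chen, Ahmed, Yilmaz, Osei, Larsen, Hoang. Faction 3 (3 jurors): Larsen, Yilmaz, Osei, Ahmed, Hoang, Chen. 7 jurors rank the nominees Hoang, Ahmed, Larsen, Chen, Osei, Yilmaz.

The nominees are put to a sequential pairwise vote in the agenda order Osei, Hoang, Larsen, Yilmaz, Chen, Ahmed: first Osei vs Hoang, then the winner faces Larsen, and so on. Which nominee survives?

Hoang

Round 1: Osei vs Hoang — 4–13, Hoang advances.
Round 2: Hoang vs Larsen — 13–4, Hoang advances.
Round 3: Hoang vs Yilmaz — 13–4, Hoang advances.
Round 4: Hoang vs Chen — 16–1, Hoang advances.
Round 5: Hoang vs Ahmed — 13–4, Hoang advances.
Hoang survives the agenda.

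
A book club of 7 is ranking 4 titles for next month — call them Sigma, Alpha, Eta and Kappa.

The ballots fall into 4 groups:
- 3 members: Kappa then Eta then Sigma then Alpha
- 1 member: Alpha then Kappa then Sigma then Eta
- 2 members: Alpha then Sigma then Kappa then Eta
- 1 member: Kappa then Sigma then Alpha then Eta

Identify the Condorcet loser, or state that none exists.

Eta

Pairwise majorities:
Sigma vs Alpha: Sigma preferred on 3+1 = 4 ballots; Sigma wins 4–3.
Sigma–Eta: Sigma 4–3.
Sigma vs Kappa: Sigma is ranked higher on 2 ballots, Kappa on 5. Kappa wins 5–2.
Alpha vs Eta: Alpha, 4–3.
Alpha vs Kappa: 1+2 = 3 for Alpha, 4 for Kappa — Kappa by 4–3.
Eta–Kappa: Kappa 7–0.
Eta is beaten in every head-to-head and is the Condorcet loser.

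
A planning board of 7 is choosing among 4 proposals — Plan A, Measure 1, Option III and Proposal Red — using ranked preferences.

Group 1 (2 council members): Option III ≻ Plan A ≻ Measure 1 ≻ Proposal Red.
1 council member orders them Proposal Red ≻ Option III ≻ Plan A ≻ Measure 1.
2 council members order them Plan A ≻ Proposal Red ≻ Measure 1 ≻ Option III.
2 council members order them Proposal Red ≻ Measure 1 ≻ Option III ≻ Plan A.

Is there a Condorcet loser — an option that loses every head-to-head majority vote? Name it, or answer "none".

none

Pairwise majorities:
Plan A vs Measure 1: Plan A wins 5–2.
Plan A vs Option III: Option III, 5–2.
Plan A vs Proposal Red: Plan A, 4–3.
Measure 1 vs Option III: 2+2 = 4 for Measure 1, 3 for Option III — Measure 1 by 4–3.
Measure 1 vs Proposal Red: Measure 1 is ranked higher on 2 ballots, Proposal Red on 5. Proposal Red wins 5–2.
Option III vs Proposal Red: Option III preferred on 2 ballots; Proposal Red wins 5–2.
Every option wins at least one matchup (Plan A beats Measure 1; Measure 1 beats Option III; Option III beats Plan A; Proposal Red beats Measure 1), so there is no Condorcet loser.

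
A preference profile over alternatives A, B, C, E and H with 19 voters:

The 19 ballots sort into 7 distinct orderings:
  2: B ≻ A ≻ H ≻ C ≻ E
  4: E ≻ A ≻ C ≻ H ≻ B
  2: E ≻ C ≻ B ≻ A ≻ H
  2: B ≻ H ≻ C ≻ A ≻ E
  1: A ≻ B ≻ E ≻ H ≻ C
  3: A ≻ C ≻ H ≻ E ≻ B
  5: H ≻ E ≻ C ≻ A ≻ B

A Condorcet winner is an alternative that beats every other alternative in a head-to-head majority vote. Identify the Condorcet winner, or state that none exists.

none

Pairwise majorities:
A vs B: A is ranked higher on 4+1+3+5 = 13 ballots, B on 6. A wins 13–6.
A vs C: A preferred on 2+4+1+3 = 10 ballots; A wins 10–9.
A vs E: A preferred on 2+2+1+3 = 8 ballots; E wins 11–8.
A vs H: 2+4+2+1+3 = 12 for A, 7 for H — A by 12–7.
B vs C: B preferred on 2+2+1 = 5 ballots; C wins 14–5.
B vs E: B is ranked higher on 2+2+1 = 5 ballots, E on 14. E wins 14–5.
B vs H: 7 to 12, H.
C vs E: 2+2+3 = 7 for C, 12 for E — E by 12–7.
C vs H: 4+2+3 = 9 for C, 10 for H — H by 10–9.
E vs H: E preferred on 4+2+1 = 7 ballots; H wins 12–7.
Every alternative loses at least once (A loses to E; B loses to A; C loses to A; E loses to H; H loses to A). The majority relation contains the cycle A beats H beats E beats A, so there is no Condorcet winner.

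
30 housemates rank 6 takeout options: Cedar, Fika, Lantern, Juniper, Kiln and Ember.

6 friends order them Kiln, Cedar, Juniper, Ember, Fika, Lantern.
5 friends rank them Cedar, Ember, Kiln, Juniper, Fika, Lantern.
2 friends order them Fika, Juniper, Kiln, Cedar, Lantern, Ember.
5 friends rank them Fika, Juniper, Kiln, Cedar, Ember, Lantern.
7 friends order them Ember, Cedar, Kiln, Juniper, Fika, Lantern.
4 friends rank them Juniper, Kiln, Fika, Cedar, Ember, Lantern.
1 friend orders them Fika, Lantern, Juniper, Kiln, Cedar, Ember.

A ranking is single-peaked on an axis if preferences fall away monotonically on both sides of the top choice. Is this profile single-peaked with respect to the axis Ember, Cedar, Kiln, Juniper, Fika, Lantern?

yes

Axis positions: Ember=1, Cedar=2, Kiln=3, Juniper=4, Fika=5, Lantern=6.
Cluster 1 (peak Kiln at position 3): ranking walks positions 3-2-4-1-5-6, expanding outward from the peak — single-peaked.
Cluster 2 (peak Cedar at position 2): ranking walks positions 2-1-3-4-5-6, expanding outward from the peak — single-peaked.
Cluster 3 (peak Fika at position 5): ranking walks positions 5-4-3-2-6-1, expanding outward from the peak — single-peaked.
Cluster 4 (peak Fika at position 5): ranking walks positions 5-4-3-2-1-6, expanding outward from the peak — single-peaked.
Cluster 5 (peak Ember at position 1): ranking walks positions 1-2-3-4-5-6, expanding outward from the peak — single-peaked.
Cluster 6 (peak Juniper at position 4): ranking walks positions 4-3-5-2-1-6, expanding outward from the peak — single-peaked.
Cluster 7 (peak Fika at position 5): ranking walks positions 5-6-4-3-2-1, expanding outward from the peak — single-peaked.
Every ranking is single-peaked on this axis.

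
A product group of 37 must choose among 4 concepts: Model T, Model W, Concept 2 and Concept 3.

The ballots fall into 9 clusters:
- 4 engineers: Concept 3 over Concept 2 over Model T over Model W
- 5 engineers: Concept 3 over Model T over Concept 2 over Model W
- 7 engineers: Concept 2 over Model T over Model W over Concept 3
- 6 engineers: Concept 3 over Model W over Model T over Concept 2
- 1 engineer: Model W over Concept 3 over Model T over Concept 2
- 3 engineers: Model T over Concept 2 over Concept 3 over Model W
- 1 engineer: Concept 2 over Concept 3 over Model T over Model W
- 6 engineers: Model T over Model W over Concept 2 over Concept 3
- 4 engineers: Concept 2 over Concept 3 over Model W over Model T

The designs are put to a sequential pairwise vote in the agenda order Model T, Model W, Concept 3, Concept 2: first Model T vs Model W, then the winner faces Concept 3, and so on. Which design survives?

Round 1: Model T vs Model W — 26–11, Model T advances.
Round 2: Model T vs Concept 3 — 16–21, Concept 3 advances.
Round 3: Concept 3 vs Concept 2 — 16–21, Concept 2 advances.
Concept 2 survives the agenda.

Concept 2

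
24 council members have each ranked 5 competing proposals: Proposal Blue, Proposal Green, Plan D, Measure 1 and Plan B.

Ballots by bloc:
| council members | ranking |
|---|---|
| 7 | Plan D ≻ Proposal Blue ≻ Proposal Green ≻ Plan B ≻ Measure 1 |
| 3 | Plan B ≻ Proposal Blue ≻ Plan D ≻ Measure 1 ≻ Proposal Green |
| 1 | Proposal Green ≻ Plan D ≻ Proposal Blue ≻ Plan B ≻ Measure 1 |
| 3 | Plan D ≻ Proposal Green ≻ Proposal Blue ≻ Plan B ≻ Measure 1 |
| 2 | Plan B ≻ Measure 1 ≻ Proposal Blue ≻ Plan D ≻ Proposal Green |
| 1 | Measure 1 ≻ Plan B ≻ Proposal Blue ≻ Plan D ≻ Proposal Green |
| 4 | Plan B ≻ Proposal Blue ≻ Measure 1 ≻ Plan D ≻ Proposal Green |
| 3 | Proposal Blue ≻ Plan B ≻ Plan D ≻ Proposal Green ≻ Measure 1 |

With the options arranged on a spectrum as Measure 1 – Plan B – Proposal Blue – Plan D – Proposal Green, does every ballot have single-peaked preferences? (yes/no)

yes

Axis positions: Measure 1=1, Plan B=2, Proposal Blue=3, Plan D=4, Proposal Green=5.
Bloc 1 (peak Plan D at position 4): ranking walks positions 4-3-5-2-1, expanding outward from the peak — single-peaked.
Bloc 2 (peak Plan B at position 2): ranking walks positions 2-3-4-1-5, expanding outward from the peak — single-peaked.
Bloc 3 (peak Proposal Green at position 5): ranking walks positions 5-4-3-2-1, expanding outward from the peak — single-peaked.
Bloc 4 (peak Plan D at position 4): ranking walks positions 4-5-3-2-1, expanding outward from the peak — single-peaked.
Bloc 5 (peak Plan B at position 2): ranking walks positions 2-1-3-4-5, expanding outward from the peak — single-peaked.
Bloc 6 (peak Measure 1 at position 1): ranking walks positions 1-2-3-4-5, expanding outward from the peak — single-peaked.
Bloc 7 (peak Plan B at position 2): ranking walks positions 2-3-1-4-5, expanding outward from the peak — single-peaked.
Bloc 8 (peak Proposal Blue at position 3): ranking walks positions 3-2-4-5-1, expanding outward from the peak — single-peaked.
Every ranking is single-peaked on this axis.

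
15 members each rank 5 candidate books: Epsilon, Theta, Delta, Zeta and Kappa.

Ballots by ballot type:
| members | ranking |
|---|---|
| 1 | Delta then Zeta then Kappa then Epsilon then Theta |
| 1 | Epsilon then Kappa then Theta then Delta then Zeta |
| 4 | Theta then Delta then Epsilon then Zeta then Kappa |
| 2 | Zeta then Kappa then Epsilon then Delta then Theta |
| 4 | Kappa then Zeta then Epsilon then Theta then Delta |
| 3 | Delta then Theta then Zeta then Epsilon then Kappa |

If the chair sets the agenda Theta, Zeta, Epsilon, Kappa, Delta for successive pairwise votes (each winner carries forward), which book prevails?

Delta

Round 1: Theta vs Zeta — 8–7, Theta advances.
Round 2: Theta vs Epsilon — 7–8, Epsilon advances.
Round 3: Epsilon vs Kappa — 8–7, Epsilon advances.
Round 4: Epsilon vs Delta — 7–8, Delta advances.
The agenda winner is Delta.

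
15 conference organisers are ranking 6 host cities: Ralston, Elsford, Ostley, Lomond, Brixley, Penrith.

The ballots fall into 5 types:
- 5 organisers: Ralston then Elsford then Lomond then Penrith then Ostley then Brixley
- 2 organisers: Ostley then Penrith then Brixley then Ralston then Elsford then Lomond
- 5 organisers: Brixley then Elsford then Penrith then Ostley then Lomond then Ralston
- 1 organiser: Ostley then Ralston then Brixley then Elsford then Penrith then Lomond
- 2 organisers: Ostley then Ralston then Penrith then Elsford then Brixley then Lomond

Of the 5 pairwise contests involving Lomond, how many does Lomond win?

0

Lomond against each rival (15 organisers):
Lomond vs Ralston: 5 to 10, Ralston.
Lomond–Elsford: Elsford 15–0.
Lomond vs Ostley: 5 for Lomond, 10 for Ostley — Ostley by 10–5.
Lomond vs Brixley: 5 to 10, Brixley.
Lomond vs Penrith: Lomond is ranked higher on 5 ballots, Penrith on 10. Penrith wins 10–5.
Lomond beats no one; loses to Ralston, Elsford, Ostley, Brixley, Penrith — 0 pairwise wins.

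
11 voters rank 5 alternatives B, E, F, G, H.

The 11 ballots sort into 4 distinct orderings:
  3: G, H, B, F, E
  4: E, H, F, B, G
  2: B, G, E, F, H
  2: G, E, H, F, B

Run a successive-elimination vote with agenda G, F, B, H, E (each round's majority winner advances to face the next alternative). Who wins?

Round 1: G vs F — 7–4, G advances.
Round 2: G vs B — 5–6, B advances.
Round 3: B vs H — 2–9, H advances.
Round 4: H vs E — 3–8, E advances.
E survives the agenda.

E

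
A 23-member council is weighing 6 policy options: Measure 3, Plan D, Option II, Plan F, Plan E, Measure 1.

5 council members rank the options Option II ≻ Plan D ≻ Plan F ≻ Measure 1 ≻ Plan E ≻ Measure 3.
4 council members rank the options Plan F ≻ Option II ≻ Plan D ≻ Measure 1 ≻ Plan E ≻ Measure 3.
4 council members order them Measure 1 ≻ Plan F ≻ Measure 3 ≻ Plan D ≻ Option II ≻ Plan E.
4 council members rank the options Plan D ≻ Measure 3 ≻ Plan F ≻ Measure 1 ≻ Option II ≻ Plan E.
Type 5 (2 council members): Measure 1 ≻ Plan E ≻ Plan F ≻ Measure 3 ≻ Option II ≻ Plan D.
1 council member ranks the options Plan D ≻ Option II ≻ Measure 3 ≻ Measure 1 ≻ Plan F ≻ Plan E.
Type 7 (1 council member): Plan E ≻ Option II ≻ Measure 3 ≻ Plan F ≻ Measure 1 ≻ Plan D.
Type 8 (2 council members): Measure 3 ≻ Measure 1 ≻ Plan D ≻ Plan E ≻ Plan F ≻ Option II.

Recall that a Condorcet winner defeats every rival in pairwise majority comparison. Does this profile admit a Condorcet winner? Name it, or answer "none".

none

Pairwise majorities:
Measure 3–Plan D: Plan D 14–9.
Measure 3 vs Option II: Measure 3 is ranked higher on 4+4+2+2 = 12 ballots, Option II on 11. Measure 3 wins 12–11.
Measure 3 vs Plan F: Plan F, 15–8.
Measure 3 vs Plan E: 4+4+1+2 = 11 for Measure 3, 12 for Plan E — Plan E by 12–11.
Measure 3 vs Measure 1: 8 to 15, Measure 1.
Plan D vs Option II: Plan D preferred on 4+4+1+2 = 11 ballots; Option II wins 12–11.
Plan D vs Plan F: Plan D, 12–11.
Plan D vs Plan E: 5+4+4+4+1+2 = 20 for Plan D, 3 for Plan E — Plan D by 20–3.
Plan D vs Measure 1: 14 to 9, Plan D.
Option II vs Plan F: Plan F, 16–7.
Option II vs Plan E: Option II wins 18–5.
Option II vs Measure 1: 11 to 12, Measure 1.
Plan F vs Plan E: Plan F preferred on 5+4+4+4+1 = 18 ballots; Plan F wins 18–5.
Plan F–Measure 1: Plan F 14–9.
Plan E vs Measure 1: 1 for Plan E, 22 for Measure 1 — Measure 1 by 22–1.
Every option loses at least once (Measure 3 loses to Plan D; Plan D loses to Option II; Option II loses to Measure 3; Plan F loses to Plan D; Plan E loses to Plan D; Measure 1 loses to Plan D). The majority relation contains the cycle Measure 3 beats Option II beats Plan D beats Measure 3, so there is no Condorcet winner.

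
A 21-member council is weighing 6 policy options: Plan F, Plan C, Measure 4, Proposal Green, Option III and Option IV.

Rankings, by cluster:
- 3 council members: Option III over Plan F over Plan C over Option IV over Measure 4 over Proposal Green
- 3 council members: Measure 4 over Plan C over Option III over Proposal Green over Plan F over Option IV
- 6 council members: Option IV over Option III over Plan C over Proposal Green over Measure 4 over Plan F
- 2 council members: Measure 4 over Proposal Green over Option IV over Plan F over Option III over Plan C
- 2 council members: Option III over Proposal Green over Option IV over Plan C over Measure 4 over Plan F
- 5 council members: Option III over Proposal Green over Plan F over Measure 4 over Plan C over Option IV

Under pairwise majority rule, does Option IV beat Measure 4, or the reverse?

Option IV

Ballots ranking Option IV above Measure 4: 3 + 6 + 2 = 11.
Ballots ranking Measure 4 above Option IV: 21 − 11 = 10.
Option IV wins the head-to-head 11–10.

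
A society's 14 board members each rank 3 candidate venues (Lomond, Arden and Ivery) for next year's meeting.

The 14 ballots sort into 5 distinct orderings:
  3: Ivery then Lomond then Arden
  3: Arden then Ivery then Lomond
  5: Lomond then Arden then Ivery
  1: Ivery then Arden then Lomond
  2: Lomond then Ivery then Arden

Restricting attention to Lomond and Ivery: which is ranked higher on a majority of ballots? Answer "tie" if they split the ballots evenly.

tie

Ballots ranking Lomond above Ivery: 5 + 2 = 7.
Ballots ranking Ivery above Lomond: 14 − 7 = 7.
7–7: the pair ties.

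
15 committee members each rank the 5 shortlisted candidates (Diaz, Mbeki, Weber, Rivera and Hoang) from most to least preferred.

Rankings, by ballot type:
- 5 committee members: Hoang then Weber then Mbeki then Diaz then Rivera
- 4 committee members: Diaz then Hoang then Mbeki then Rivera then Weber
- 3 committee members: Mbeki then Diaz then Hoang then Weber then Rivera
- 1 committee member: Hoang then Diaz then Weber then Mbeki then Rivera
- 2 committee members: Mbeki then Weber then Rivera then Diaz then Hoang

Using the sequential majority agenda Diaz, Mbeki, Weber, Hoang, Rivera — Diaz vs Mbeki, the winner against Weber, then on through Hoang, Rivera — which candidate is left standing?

Round 1: Diaz vs Mbeki — 5–10, Mbeki advances.
Round 2: Mbeki vs Weber — 9–6, Mbeki advances.
Round 3: Mbeki vs Hoang — 5–10, Hoang advances.
Round 4: Hoang vs Rivera — 13–2, Hoang advances.
Hoang survives the agenda.

Hoang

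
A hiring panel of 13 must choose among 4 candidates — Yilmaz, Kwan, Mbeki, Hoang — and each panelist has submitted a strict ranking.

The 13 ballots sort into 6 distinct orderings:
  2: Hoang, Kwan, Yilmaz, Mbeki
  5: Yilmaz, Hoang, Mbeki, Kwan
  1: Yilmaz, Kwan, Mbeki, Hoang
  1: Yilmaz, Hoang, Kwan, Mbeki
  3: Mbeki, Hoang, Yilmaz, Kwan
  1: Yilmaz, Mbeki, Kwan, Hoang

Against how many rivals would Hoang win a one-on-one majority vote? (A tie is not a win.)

Hoang against each rival (13 committee members):
Hoang vs Yilmaz: Hoang is ranked higher on 2+3 = 5 ballots, Yilmaz on 8. Yilmaz wins 8–5.
Hoang vs Kwan: Hoang preferred on 2+5+1+3 = 11 ballots; Hoang wins 11–2.
Hoang vs Mbeki: Hoang, 8–5.
Hoang beats Kwan, Mbeki; loses to Yilmaz — 2 pairwise wins.

2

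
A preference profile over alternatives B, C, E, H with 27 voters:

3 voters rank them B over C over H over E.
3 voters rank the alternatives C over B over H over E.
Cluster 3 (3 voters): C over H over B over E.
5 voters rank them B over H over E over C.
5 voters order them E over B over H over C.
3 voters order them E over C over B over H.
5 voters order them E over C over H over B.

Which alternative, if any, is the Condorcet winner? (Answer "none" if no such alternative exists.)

Check each pair by majority over 27 ballots:
B vs C: 3+5+5 = 13 for B, 14 for C — C by 14–13.
B vs E: B preferred on 3+3+3+5 = 14 ballots; B wins 14–13.
B vs H: 3+3+5+5+3 = 19 for B, 8 for H — B by 19–8.
C vs E: 9 to 18, E.
C vs H: 3+3+3+3+5 = 17 for C, 10 for H — C by 17–10.
E vs H: E preferred on 5+3+5 = 13 ballots; H wins 14–13.
Each alternative drops at least one matchup (B loses to C; C loses to E; E loses to B; H loses to B); the cycle B > E > C > B rules out a Condorcet winner.

none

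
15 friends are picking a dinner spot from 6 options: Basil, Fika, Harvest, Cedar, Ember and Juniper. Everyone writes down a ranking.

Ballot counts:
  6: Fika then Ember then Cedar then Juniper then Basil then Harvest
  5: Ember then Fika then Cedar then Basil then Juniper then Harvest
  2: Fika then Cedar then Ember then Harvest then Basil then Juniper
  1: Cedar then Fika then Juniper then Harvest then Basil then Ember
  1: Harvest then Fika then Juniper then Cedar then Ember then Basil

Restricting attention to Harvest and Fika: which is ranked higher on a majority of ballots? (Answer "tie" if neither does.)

Ballots ranking Harvest above Fika: 1.
Ballots ranking Fika above Harvest: 15 − 1 = 14.
Fika wins the head-to-head 14–1.

Fika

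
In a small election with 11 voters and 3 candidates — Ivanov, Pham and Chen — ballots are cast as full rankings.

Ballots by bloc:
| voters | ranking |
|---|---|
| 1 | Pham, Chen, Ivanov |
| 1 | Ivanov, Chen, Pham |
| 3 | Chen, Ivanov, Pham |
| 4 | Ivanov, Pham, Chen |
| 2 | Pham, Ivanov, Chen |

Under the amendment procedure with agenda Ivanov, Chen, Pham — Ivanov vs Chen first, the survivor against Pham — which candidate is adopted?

Ivanov

Round 1: Ivanov vs Chen — 7–4, Ivanov advances.
Round 2: Ivanov vs Pham — 8–3, Ivanov advances.
The agenda winner is Ivanov.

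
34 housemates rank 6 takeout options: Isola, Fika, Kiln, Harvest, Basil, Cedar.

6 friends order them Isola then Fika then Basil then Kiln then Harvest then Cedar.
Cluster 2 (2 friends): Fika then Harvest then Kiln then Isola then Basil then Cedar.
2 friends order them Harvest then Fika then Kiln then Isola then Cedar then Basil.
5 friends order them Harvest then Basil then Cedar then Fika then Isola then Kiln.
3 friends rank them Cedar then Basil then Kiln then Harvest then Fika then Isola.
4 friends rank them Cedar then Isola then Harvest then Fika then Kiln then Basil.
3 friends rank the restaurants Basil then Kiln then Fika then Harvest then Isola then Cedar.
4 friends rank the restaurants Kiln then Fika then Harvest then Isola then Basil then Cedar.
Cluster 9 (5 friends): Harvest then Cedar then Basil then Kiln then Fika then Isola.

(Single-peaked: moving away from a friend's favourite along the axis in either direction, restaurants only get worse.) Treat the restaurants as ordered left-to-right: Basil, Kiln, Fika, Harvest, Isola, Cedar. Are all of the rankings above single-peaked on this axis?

Axis positions: Basil=1, Kiln=2, Fika=3, Harvest=4, Isola=5, Cedar=6.
Cluster 1: ranking walks positions 5-3-1-2-4-6; Fika is ranked above Harvest even though Harvest lies between Fika and the peak Isola on the axis — preferences dip and rise again. Not single-peaked.
Cluster 2 (peak Fika at position 3): ranking walks positions 3-4-2-5-1-6, expanding outward from the peak — single-peaked.
Cluster 3 (peak Harvest at position 4): ranking walks positions 4-3-2-5-6-1, expanding outward from the peak — single-peaked.
Cluster 4: ranking walks positions 4-1-6-3-5-2; Basil is ranked above Fika even though Fika lies between Basil and the peak Harvest on the axis — preferences dip and rise again. Not single-peaked.
Cluster 5: ranking walks positions 6-1-2-4-3-5; Basil is ranked above Isola even though Isola lies between Basil and the peak Cedar on the axis — preferences dip and rise again. Not single-peaked.
Cluster 6 (peak Cedar at position 6): ranking walks positions 6-5-4-3-2-1, expanding outward from the peak — single-peaked.
Cluster 7 (peak Basil at position 1): ranking walks positions 1-2-3-4-5-6, expanding outward from the peak — single-peaked.
Cluster 8 (peak Kiln at position 2): ranking walks positions 2-3-4-5-1-6, expanding outward from the peak — single-peaked.
Cluster 9: ranking walks positions 4-6-1-2-3-5; Cedar is ranked above Isola even though Isola lies between Cedar and the peak Harvest on the axis — preferences dip and rise again. Not single-peaked.
Cluster 1 violates single-peakedness, so the profile is not single-peaked on this axis.

no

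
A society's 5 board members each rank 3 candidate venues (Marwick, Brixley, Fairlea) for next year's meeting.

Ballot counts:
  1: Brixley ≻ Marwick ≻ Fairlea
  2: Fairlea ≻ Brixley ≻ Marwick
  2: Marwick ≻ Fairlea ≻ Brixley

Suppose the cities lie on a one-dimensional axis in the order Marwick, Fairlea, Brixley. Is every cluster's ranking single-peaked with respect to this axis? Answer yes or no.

Axis positions: Marwick=1, Fairlea=2, Brixley=3.
Cluster 1: ranking walks positions 3-1-2; Marwick is ranked above Fairlea even though Fairlea lies between Marwick and the peak Brixley on the axis — preferences dip and rise again. Not single-peaked.
Cluster 2 (peak Fairlea at position 2): ranking walks positions 2-3-1, expanding outward from the peak — single-peaked.
Cluster 3 (peak Marwick at position 1): ranking walks positions 1-2-3, expanding outward from the peak — single-peaked.
Cluster 1 violates single-peakedness, so the profile is not single-peaked on this axis.

no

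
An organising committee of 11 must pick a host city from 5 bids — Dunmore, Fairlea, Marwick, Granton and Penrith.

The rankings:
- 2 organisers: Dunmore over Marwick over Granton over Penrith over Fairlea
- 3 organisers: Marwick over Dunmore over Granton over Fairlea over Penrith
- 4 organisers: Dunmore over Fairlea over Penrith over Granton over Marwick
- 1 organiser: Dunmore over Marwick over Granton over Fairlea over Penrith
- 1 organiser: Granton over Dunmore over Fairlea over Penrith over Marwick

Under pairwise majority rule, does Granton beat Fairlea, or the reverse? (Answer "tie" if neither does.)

Ballots ranking Granton above Fairlea: 2 + 3 + 1 + 1 = 7.
Ballots ranking Fairlea above Granton: 11 − 7 = 4.
Granton wins the head-to-head 7–4.

Granton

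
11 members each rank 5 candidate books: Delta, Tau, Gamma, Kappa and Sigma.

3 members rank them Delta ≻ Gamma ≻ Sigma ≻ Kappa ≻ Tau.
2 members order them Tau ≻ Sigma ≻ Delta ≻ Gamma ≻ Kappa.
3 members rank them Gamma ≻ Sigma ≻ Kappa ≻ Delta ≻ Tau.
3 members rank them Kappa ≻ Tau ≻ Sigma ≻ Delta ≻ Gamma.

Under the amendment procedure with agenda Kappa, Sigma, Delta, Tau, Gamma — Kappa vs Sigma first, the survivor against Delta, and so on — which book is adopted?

Gamma

Round 1: Kappa vs Sigma — 3–8, Sigma advances.
Round 2: Sigma vs Delta — 8–3, Sigma advances.
Round 3: Sigma vs Tau — 6–5, Sigma advances.
Round 4: Sigma vs Gamma — 5–6, Gamma advances.
The agenda winner is Gamma.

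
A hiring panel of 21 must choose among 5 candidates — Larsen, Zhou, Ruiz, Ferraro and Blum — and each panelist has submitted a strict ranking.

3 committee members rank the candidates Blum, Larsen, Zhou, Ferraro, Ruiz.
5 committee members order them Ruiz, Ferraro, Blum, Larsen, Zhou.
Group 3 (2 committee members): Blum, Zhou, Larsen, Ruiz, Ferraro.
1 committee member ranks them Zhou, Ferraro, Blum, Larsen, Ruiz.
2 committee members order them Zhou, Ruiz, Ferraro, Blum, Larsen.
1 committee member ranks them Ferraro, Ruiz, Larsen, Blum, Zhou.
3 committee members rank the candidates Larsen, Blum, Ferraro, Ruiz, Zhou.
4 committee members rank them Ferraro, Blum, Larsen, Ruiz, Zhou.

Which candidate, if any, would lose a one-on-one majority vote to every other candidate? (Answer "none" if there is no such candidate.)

Head-to-head results (21 committee members):
Larsen vs Zhou: 3+5+1+3+4 = 16 for Larsen, 5 for Zhou — Larsen by 16–5.
Larsen–Ruiz: Larsen 13–8.
Larsen vs Ferraro: Ferraro, 13–8.
Larsen vs Blum: 4 to 17, Blum.
Zhou vs Ruiz: Zhou preferred on 3+2+1+2 = 8 ballots; Ruiz wins 13–8.
Zhou vs Ferraro: Zhou preferred on 3+2+1+2 = 8 ballots; Ferraro wins 13–8.
Zhou–Blum: Blum 18–3.
Ruiz vs Ferraro: 5+2+2 = 9 for Ruiz, 12 for Ferraro — Ferraro by 12–9.
Ruiz–Blum: Blum 13–8.
Ferraro vs Blum: Ferraro, 13–8.
Only Zhou has no wins; Zhou is the Condorcet loser.

Zhou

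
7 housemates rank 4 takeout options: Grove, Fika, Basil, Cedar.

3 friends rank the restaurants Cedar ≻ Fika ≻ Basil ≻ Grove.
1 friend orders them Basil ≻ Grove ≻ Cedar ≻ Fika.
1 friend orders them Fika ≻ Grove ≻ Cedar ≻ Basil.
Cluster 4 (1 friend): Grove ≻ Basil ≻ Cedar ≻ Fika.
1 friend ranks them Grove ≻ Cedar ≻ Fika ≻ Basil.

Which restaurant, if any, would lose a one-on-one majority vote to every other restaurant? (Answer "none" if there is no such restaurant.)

Head-to-head results (7 friends):
Grove vs Fika: Fika wins 4–3.
Grove vs Basil: Grove preferred on 1+1+1 = 3 ballots; Basil wins 4–3.
Grove vs Cedar: 1+1+1+1 = 4 for Grove, 3 for Cedar — Grove by 4–3.
Fika vs Basil: 5 to 2, Fika.
Fika vs Cedar: Fika is ranked higher on 1 ballot, Cedar on 6. Cedar wins 6–1.
Basil vs Cedar: 1+1 = 2 for Basil, 5 for Cedar — Cedar by 5–2.
Every restaurant wins at least one matchup (Grove beats Cedar; Fika beats Grove; Basil beats Grove; Cedar beats Fika), so there is no Condorcet loser.

none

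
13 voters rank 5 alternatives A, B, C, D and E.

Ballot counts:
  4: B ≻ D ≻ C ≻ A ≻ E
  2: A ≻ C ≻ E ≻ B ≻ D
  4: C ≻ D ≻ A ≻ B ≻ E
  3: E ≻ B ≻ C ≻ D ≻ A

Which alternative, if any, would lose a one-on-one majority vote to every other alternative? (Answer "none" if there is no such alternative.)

E

Pairwise majorities:
A vs B: A is ranked higher on 2+4 = 6 ballots, B on 7. B wins 7–6.
A vs C: C wins 11–2.
A vs D: 2 to 11, D.
A vs E: A, 10–3.
B vs C: B wins 7–6.
B vs D: B preferred on 4+2+3 = 9 ballots; B wins 9–4.
B–E: B 8–5.
C vs D: 9 to 4, C.
C vs E: 10 to 3, C.
D vs E: D wins 8–5.
E loses to every other alternative — it is the Condorcet loser.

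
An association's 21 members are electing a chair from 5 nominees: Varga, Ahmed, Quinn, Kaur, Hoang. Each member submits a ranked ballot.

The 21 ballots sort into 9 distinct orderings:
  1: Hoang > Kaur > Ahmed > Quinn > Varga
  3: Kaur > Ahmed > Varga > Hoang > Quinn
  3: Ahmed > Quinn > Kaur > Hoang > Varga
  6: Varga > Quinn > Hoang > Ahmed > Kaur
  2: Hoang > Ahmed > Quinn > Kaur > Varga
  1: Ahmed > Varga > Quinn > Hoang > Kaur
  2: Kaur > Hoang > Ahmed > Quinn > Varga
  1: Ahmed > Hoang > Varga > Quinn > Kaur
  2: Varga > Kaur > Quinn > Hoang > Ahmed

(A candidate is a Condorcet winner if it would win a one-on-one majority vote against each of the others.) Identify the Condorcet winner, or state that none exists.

none

Head-to-head results (21 voters):
Varga vs Ahmed: Ahmed, 13–8.
Varga–Quinn: Varga 13–8.
Varga–Kaur: Kaur 11–10.
Varga vs Hoang: 3+6+1+2 = 12 for Varga, 9 for Hoang — Varga by 12–9.
Ahmed vs Quinn: Ahmed preferred on 13 ballots; Ahmed wins 13–8.
Ahmed vs Kaur: 3+6+2+1+1 = 13 for Ahmed, 8 for Kaur — Ahmed by 13–8.
Ahmed vs Hoang: Hoang, 13–8.
Quinn vs Kaur: Quinn preferred on 3+6+2+1+1 = 13 ballots; Quinn wins 13–8.
Quinn–Hoang: Quinn 12–9.
Kaur vs Hoang: 3+3+2+2 = 10 for Kaur, 11 for Hoang — Hoang by 11–10.
Each candidate drops at least one matchup (Varga loses to Ahmed; Ahmed loses to Hoang; Quinn loses to Varga; Kaur loses to Ahmed; Hoang loses to Varga); the cycle Varga beats Quinn beats Kaur beats Varga rules out a Condorcet winner.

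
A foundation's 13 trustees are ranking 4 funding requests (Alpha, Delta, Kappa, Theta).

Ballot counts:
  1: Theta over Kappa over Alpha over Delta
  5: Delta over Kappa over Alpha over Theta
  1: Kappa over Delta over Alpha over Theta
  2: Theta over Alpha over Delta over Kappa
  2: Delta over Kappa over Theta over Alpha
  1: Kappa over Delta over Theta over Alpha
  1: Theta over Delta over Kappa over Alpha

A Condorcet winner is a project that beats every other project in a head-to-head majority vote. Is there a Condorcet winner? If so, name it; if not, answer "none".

Delta

Pairwise majorities:
Alpha vs Delta: Delta, 10–3.
Alpha vs Kappa: Kappa, 11–2.
Alpha vs Theta: Theta, 7–6.
Delta–Kappa: Delta 10–3.
Delta vs Theta: Delta, 9–4.
Kappa vs Theta: Kappa, 9–4.
Delta defeats every rival head-to-head and is the Condorcet winner.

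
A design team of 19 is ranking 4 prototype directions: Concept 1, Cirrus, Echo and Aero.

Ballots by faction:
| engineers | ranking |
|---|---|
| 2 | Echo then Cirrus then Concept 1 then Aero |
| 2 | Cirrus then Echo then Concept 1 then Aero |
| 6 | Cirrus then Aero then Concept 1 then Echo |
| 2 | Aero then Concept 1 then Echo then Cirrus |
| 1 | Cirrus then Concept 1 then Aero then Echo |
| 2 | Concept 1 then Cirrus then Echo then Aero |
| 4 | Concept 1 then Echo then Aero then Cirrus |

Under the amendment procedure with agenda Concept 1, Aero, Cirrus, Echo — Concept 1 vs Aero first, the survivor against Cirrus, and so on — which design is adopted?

Cirrus

Round 1: Concept 1 vs Aero — 11–8, Concept 1 advances.
Round 2: Concept 1 vs Cirrus — 8–11, Cirrus advances.
Round 3: Cirrus vs Echo — 11–8, Cirrus advances.
The agenda winner is Cirrus.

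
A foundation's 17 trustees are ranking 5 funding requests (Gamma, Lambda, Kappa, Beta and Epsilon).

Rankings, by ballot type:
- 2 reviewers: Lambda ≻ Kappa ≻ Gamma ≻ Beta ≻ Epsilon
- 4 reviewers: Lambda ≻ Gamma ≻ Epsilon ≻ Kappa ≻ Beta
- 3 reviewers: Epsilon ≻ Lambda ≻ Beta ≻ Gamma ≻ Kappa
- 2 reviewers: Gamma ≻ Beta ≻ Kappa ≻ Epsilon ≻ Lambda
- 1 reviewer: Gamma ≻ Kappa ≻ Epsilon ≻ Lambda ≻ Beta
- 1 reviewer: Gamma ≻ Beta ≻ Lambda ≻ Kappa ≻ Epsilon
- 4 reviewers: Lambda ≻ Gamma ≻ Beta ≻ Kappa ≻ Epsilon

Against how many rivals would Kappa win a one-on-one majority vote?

1

Kappa against each rival (17 reviewers):
Kappa vs Gamma: Kappa is ranked higher on 2 ballots, Gamma on 15. Gamma wins 15–2.
Kappa vs Lambda: Kappa is ranked higher on 2+1 = 3 ballots, Lambda on 14. Lambda wins 14–3.
Kappa vs Beta: Kappa is ranked higher on 2+4+1 = 7 ballots, Beta on 10. Beta wins 10–7.
Kappa vs Epsilon: 2+2+1+1+4 = 10 for Kappa, 7 for Epsilon — Kappa by 10–7.
Kappa beats Epsilon; loses to Gamma, Lambda, Beta — 1 pairwise win.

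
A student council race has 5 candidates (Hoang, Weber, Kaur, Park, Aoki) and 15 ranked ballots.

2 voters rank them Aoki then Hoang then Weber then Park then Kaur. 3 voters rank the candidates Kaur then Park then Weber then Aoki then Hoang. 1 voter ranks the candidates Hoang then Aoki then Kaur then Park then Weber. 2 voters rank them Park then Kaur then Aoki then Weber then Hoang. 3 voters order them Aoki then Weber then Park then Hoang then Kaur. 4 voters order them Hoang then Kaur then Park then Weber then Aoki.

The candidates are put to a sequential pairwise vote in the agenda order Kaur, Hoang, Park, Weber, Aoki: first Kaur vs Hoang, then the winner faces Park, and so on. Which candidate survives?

Round 1: Kaur vs Hoang — 5–10, Hoang advances.
Round 2: Hoang vs Park — 7–8, Park advances.
Round 3: Park vs Weber — 10–5, Park advances.
Round 4: Park vs Aoki — 9–6, Park advances.
Park survives the agenda.

Park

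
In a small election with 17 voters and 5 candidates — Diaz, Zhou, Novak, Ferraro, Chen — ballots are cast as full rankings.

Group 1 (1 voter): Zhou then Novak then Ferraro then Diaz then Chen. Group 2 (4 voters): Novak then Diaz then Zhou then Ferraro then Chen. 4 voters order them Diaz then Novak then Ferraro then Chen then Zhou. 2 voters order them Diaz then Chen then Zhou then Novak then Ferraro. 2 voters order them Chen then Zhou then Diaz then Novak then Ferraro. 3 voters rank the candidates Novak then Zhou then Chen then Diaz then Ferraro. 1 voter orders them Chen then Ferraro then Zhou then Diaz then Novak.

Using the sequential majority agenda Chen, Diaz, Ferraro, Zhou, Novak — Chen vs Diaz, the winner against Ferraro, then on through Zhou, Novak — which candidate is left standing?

Diaz

Round 1: Chen vs Diaz — 6–11, Diaz advances.
Round 2: Diaz vs Ferraro — 15–2, Diaz advances.
Round 3: Diaz vs Zhou — 10–7, Diaz advances.
Round 4: Diaz vs Novak — 9–8, Diaz advances.
Diaz survives the agenda.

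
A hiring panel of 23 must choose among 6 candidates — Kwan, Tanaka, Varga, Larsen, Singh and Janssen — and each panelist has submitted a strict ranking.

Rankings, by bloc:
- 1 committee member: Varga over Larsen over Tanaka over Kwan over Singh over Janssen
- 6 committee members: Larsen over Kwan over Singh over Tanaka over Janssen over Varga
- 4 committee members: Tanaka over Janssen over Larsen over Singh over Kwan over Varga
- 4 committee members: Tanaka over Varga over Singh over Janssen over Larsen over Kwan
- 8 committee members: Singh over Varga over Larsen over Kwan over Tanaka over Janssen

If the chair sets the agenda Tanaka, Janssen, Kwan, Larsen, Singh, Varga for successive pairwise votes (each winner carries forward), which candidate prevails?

Round 1: Tanaka vs Janssen — 23–0, Tanaka advances.
Round 2: Tanaka vs Kwan — 9–14, Kwan advances.
Round 3: Kwan vs Larsen — 0–23, Larsen advances.
Round 4: Larsen vs Singh — 11–12, Singh advances.
Round 5: Singh vs Varga — 18–5, Singh advances.
Singh survives the agenda.

Singh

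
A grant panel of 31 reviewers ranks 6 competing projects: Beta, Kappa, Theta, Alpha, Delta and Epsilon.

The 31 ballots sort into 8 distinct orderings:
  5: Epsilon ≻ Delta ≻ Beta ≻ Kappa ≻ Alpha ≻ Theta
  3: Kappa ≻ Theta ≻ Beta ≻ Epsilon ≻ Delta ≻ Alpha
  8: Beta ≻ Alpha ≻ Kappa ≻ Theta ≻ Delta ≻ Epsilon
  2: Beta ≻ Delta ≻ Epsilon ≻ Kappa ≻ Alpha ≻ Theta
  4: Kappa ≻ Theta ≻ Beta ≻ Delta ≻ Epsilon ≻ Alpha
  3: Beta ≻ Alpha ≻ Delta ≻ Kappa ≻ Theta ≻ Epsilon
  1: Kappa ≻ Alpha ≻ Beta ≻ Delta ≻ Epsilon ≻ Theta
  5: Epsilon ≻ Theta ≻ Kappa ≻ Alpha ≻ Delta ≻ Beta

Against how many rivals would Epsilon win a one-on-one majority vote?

1

Epsilon against each rival (31 reviewers):
Epsilon vs Beta: 5+5 = 10 for Epsilon, 21 for Beta — Beta by 21–10.
Epsilon–Kappa: Kappa 19–12.
Epsilon vs Theta: Theta, 18–13.
Epsilon vs Alpha: Epsilon, 19–12.
Epsilon vs Delta: 13 to 18, Delta.
Epsilon beats Alpha; loses to Beta, Kappa, Theta, Delta — 1 pairwise win.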